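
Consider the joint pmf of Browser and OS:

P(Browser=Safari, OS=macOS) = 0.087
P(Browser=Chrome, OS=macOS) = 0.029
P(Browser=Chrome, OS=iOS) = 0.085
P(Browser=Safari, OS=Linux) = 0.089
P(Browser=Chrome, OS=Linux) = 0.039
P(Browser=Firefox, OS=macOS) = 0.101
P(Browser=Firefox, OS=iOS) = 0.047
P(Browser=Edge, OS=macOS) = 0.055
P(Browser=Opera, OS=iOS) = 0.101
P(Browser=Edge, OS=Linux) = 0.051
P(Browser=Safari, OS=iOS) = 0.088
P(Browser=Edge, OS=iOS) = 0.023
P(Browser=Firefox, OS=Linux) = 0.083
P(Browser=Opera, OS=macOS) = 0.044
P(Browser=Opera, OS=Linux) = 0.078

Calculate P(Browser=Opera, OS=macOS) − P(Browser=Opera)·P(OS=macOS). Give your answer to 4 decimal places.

P(Browser=Opera) = 0.044 + 0.078 + 0.101 = 0.223.
P(OS=macOS) = 0.029 + 0.101 + 0.087 + 0.055 + 0.044 = 0.316.
P(Browser=Opera, OS=macOS) − P(Browser=Opera)P(OS=macOS) = 0.044 − 0.223×0.316 = -0.0265.

-0.0265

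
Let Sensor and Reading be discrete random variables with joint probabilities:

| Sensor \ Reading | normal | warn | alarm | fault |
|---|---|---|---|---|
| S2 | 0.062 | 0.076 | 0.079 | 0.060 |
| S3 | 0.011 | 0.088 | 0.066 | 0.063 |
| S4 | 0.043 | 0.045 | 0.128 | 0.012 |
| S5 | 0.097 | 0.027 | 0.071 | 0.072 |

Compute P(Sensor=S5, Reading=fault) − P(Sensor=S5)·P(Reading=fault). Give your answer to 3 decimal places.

0.017

P(Sensor=S5) = 0.097 + 0.027 + 0.071 + 0.072 = 0.267.
P(Reading=fault) = 0.060 + 0.063 + 0.012 + 0.072 = 0.207.
P(Sensor=S5, Reading=fault) − P(Sensor=S5)P(Reading=fault) = 0.072 − 0.267×0.207 = 0.017.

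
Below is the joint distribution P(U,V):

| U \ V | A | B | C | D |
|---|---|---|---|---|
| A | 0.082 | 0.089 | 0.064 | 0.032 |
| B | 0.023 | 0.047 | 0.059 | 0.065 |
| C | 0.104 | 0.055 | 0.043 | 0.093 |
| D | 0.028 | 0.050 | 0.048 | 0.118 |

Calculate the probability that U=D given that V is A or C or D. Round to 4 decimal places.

0.2556

P(V=A) = 0.082 + 0.023 + 0.104 + 0.028 = 0.237.
P(V=C) = 0.064 + 0.059 + 0.043 + 0.048 = 0.214.
P(V=D) = 0.032 + 0.065 + 0.093 + 0.118 = 0.308.
P(V ∈ {A, C, D}) = 0.237 + 0.214 + 0.308 = 0.759; P(U=D, V ∈ {A, C, D}) = 0.028 + 0.048 + 0.118 = 0.194.
P(U=D | V ∈ {A, C, D}) = 0.194/0.759 = 0.2556.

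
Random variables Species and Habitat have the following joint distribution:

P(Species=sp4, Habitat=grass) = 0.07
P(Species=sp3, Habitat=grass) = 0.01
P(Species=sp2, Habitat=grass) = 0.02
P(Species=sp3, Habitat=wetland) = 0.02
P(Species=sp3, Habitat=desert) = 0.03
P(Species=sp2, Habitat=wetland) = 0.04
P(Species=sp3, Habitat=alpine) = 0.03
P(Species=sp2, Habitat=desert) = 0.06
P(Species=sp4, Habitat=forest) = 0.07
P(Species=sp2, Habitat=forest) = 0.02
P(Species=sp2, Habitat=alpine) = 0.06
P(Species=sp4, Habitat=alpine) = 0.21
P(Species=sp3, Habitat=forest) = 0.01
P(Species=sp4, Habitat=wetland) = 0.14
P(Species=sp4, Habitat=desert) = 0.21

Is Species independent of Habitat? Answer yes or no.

Every cell satisfies P(Species,Habitat) = P(Species)·P(Habitat). For instance P(Species=sp2) = 0.20, P(Habitat=alpine) = 0.30, and 0.20×0.30 = 0.06 matches the joint entry. So Species and Habitat are independent.

yes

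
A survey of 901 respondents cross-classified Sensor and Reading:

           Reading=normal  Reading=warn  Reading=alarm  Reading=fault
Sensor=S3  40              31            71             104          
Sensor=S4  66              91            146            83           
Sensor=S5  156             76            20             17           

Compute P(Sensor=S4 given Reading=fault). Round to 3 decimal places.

0.407

Total with Reading=fault: 104 + 83 + 17 = 204.
P(Sensor=S4 | Reading=fault) = 83/204 = 0.407.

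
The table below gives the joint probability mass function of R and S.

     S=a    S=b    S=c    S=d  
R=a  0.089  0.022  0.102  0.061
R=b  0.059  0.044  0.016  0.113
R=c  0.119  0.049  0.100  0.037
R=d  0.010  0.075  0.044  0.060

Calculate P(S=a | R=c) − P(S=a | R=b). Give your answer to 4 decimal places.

0.1359

P(R=c) = 0.119 + 0.049 + 0.100 + 0.037 = 0.305; P(S=a | R=c) = 0.119/0.305 = 0.39016.
P(R=b) = 0.059 + 0.044 + 0.016 + 0.113 = 0.232; P(S=a | R=b) = 0.059/0.232 = 0.25431.
Difference = 0.1359.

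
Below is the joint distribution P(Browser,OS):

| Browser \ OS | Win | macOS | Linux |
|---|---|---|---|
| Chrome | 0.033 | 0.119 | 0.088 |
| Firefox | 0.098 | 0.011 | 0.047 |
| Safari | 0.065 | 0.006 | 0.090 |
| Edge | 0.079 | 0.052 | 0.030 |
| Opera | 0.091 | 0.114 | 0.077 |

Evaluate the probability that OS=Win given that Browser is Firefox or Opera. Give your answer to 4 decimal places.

P(Browser=Firefox) = 0.098 + 0.011 + 0.047 = 0.156.
P(Browser=Opera) = 0.091 + 0.114 + 0.077 = 0.282.
P(Browser ∈ {Firefox, Opera}) = 0.156 + 0.282 = 0.438; P(OS=Win, Browser ∈ {Firefox, Opera}) = 0.098 + 0.091 = 0.189.
P(OS=Win | Browser ∈ {Firefox, Opera}) = 0.189/0.438 = 0.4315.

0.4315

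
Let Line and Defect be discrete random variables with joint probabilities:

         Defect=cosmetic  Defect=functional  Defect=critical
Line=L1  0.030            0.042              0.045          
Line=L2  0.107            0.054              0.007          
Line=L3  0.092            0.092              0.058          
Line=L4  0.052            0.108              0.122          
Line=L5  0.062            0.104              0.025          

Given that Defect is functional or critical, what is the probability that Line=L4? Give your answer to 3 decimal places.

P(Defect=functional) = 0.042 + 0.054 + 0.092 + 0.108 + 0.104 = 0.400.
P(Defect=critical) = 0.045 + 0.007 + 0.058 + 0.122 + 0.025 = 0.257.
P(Defect ∈ {functional, critical}) = 0.400 + 0.257 = 0.657; P(Line=L4, Defect ∈ {functional, critical}) = 0.108 + 0.122 = 0.230.
P(Line=L4 | Defect ∈ {functional, critical}) = 0.230/0.657 = 0.350.

0.350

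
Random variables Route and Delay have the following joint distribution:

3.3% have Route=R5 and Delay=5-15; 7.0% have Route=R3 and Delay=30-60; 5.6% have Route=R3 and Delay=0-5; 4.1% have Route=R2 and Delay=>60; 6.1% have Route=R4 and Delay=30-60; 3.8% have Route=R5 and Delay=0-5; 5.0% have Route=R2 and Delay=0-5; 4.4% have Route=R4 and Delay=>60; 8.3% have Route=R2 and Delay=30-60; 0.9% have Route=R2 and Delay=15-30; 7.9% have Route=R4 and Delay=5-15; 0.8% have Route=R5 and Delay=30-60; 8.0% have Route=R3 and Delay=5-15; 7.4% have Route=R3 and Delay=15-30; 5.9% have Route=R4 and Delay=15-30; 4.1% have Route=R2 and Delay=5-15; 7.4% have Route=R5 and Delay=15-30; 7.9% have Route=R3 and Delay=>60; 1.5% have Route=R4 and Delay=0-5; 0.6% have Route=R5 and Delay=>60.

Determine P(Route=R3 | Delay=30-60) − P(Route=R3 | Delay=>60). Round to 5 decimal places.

-0.14939

P(Delay=30-60) = 0.083 + 0.070 + 0.061 + 0.008 = 0.222; P(Route=R3 | Delay=30-60) = 0.070/0.222 = 0.315315.
P(Delay=>60) = 0.041 + 0.079 + 0.044 + 0.006 = 0.170; P(Route=R3 | Delay=>60) = 0.079/0.170 = 0.464706.
Difference = -0.14939.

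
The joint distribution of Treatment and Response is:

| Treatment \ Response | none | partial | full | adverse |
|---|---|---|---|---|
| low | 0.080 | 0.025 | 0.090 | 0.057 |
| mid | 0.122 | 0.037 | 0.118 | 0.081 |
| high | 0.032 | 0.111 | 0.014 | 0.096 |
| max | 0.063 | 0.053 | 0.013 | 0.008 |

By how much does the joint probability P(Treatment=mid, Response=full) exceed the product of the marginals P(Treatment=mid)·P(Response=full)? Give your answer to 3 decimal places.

0.034

P(Treatment=mid) = 0.122 + 0.037 + 0.118 + 0.081 = 0.358.
P(Response=full) = 0.090 + 0.118 + 0.014 + 0.013 = 0.235.
P(Treatment=mid, Response=full) − P(Treatment=mid)P(Response=full) = 0.118 − 0.358×0.235 = 0.034.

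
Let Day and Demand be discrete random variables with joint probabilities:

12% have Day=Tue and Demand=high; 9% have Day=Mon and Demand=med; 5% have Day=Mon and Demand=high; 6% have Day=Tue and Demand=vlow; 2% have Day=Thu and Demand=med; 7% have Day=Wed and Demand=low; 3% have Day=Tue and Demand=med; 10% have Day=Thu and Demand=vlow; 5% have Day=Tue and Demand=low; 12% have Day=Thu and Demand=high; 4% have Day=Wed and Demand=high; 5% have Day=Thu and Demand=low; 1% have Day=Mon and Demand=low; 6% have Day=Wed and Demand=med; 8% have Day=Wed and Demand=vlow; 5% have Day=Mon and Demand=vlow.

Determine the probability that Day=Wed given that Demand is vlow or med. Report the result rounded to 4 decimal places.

P(Demand=vlow) = 0.05 + 0.06 + 0.08 + 0.10 = 0.29.
P(Demand=med) = 0.09 + 0.03 + 0.06 + 0.02 = 0.20.
P(Demand ∈ {vlow, med}) = 0.29 + 0.20 = 0.49; P(Day=Wed, Demand ∈ {vlow, med}) = 0.08 + 0.06 = 0.14.
P(Day=Wed | Demand ∈ {vlow, med}) = 0.14/0.49 = 0.2857.

0.2857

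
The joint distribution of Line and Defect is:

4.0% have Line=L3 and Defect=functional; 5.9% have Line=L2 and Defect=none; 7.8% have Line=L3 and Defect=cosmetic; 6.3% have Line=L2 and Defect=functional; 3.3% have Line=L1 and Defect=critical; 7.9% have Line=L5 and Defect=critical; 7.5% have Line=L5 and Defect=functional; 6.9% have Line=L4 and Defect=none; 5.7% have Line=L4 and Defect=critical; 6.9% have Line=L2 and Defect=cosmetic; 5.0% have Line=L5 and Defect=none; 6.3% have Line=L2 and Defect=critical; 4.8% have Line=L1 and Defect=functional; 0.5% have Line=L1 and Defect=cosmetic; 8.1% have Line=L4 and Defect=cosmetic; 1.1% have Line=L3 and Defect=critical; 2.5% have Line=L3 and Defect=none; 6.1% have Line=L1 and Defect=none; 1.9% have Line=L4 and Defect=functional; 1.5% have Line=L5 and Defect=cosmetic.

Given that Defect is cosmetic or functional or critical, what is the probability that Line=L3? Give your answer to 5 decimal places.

0.17527

P(Defect=cosmetic) = 0.005 + 0.069 + 0.078 + 0.081 + 0.015 = 0.248.
P(Defect=functional) = 0.048 + 0.063 + 0.040 + 0.019 + 0.075 = 0.245.
P(Defect=critical) = 0.033 + 0.063 + 0.011 + 0.057 + 0.079 = 0.243.
P(Defect ∈ {cosmetic, functional, critical}) = 0.248 + 0.245 + 0.243 = 0.736; P(Line=L3, Defect ∈ {cosmetic, functional, critical}) = 0.078 + 0.040 + 0.011 = 0.129.
P(Line=L3 | Defect ∈ {cosmetic, functional, critical}) = 0.129/0.736 = 0.17527.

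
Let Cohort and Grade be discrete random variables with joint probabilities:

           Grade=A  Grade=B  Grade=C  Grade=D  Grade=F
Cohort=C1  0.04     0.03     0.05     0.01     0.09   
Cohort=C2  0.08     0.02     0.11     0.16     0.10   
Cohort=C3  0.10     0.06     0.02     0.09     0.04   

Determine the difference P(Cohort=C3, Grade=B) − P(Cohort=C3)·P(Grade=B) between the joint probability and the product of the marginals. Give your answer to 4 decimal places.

0.0259

P(Cohort=C3) = 0.10 + 0.06 + 0.02 + 0.09 + 0.04 = 0.31.
P(Grade=B) = 0.03 + 0.02 + 0.06 = 0.11.
P(Cohort=C3, Grade=B) − P(Cohort=C3)P(Grade=B) = 0.06 − 0.31×0.11 = 0.0259.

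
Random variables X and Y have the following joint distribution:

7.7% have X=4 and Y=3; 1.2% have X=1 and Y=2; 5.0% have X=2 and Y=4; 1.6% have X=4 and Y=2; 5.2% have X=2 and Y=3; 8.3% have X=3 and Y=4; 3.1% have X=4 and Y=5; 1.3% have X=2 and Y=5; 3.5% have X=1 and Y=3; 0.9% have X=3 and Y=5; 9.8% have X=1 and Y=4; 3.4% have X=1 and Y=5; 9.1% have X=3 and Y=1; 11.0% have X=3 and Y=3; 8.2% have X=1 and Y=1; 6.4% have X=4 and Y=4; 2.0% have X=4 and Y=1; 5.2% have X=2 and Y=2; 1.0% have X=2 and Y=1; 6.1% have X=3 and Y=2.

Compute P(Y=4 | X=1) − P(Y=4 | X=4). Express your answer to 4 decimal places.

P(X=1) = 0.082 + 0.012 + 0.035 + 0.098 + 0.034 = 0.261; P(Y=4 | X=1) = 0.098/0.261 = 0.37548.
P(X=4) = 0.020 + 0.016 + 0.077 + 0.064 + 0.031 = 0.208; P(Y=4 | X=4) = 0.064/0.208 = 0.30769.
Difference = 0.0678.

0.0678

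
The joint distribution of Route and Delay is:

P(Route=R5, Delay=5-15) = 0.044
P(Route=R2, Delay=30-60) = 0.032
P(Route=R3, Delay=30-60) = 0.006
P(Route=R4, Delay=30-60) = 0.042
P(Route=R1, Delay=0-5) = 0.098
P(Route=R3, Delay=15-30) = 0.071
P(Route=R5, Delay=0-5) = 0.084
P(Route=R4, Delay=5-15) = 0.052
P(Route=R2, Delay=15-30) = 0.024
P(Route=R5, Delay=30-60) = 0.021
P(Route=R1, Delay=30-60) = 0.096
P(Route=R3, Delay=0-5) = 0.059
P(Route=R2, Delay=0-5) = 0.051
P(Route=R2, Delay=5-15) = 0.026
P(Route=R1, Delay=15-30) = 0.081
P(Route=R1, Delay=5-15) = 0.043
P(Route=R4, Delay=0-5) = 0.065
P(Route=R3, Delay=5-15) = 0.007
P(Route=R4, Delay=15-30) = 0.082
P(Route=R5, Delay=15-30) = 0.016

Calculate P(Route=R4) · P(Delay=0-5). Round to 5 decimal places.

P(Route=R4) = 0.065 + 0.052 + 0.082 + 0.042 = 0.241.
P(Delay=0-5) = 0.098 + 0.051 + 0.059 + 0.065 + 0.084 = 0.357.
Product: 0.241 × 0.357 = 0.08604.

0.08604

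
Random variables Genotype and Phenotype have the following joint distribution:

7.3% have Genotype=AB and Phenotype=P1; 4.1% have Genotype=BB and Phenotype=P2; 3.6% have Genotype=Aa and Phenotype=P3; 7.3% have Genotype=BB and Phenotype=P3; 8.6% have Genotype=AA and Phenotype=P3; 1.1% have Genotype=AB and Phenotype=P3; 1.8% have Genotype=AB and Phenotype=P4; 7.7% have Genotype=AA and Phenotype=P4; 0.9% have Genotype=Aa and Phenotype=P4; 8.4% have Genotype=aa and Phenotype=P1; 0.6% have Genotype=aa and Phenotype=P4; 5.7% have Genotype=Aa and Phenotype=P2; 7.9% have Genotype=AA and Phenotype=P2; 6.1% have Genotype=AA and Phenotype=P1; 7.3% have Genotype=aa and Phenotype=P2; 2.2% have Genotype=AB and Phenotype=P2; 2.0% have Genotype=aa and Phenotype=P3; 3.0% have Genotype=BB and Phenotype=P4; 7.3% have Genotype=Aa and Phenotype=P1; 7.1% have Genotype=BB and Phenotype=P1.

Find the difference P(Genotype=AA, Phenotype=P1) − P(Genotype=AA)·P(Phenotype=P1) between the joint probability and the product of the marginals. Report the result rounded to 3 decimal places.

P(Genotype=AA) = 0.061 + 0.079 + 0.086 + 0.077 = 0.303.
P(Phenotype=P1) = 0.061 + 0.073 + 0.084 + 0.073 + 0.071 = 0.362.
P(Genotype=AA, Phenotype=P1) − P(Genotype=AA)P(Phenotype=P1) = 0.061 − 0.303×0.362 = -0.049.

-0.049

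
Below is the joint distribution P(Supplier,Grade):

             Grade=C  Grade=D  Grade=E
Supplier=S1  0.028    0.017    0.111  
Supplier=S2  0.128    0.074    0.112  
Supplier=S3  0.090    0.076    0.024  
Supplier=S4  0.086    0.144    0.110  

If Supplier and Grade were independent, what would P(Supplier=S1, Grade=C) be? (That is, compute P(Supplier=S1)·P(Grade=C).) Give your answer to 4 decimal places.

P(Supplier=S1) = 0.028 + 0.017 + 0.111 = 0.156.
P(Grade=C) = 0.028 + 0.128 + 0.090 + 0.086 = 0.332.
Product: 0.156 × 0.332 = 0.0518.

0.0518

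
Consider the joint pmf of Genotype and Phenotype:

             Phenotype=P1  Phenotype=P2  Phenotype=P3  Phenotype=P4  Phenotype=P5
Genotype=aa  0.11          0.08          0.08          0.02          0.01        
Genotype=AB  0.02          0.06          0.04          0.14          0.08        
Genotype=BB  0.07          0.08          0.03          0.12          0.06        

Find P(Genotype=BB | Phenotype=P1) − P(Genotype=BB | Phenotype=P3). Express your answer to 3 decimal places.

P(Phenotype=P1) = 0.11 + 0.02 + 0.07 = 0.20; P(Genotype=BB | Phenotype=P1) = 0.07/0.20 = 0.3500.
P(Phenotype=P3) = 0.08 + 0.04 + 0.03 = 0.15; P(Genotype=BB | Phenotype=P3) = 0.03/0.15 = 0.2000.
Difference = 0.150.

0.150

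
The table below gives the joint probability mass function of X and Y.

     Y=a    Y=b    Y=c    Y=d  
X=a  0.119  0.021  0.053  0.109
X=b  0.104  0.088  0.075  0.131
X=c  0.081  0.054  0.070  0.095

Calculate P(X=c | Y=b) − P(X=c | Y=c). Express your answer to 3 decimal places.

P(Y=b) = 0.021 + 0.088 + 0.054 = 0.163; P(X=c | Y=b) = 0.054/0.163 = 0.3313.
P(Y=c) = 0.053 + 0.075 + 0.070 = 0.198; P(X=c | Y=c) = 0.070/0.198 = 0.3535.
Difference = -0.022.

-0.022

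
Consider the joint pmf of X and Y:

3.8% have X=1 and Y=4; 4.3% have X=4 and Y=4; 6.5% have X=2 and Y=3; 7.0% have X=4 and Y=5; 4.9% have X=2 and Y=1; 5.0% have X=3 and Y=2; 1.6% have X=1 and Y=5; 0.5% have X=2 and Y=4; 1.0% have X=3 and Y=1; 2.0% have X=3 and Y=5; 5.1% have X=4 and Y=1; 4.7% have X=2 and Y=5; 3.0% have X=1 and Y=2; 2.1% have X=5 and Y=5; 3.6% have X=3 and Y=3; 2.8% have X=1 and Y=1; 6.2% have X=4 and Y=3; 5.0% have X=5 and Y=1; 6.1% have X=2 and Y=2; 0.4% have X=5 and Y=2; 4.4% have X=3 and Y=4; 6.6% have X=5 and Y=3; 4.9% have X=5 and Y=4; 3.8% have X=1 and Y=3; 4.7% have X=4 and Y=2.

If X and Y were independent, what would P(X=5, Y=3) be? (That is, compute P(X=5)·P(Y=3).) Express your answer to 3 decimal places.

P(X=5) = 0.050 + 0.004 + 0.066 + 0.049 + 0.021 = 0.190.
P(Y=3) = 0.038 + 0.065 + 0.036 + 0.062 + 0.066 = 0.267.
Product: 0.190 × 0.267 = 0.051.

0.051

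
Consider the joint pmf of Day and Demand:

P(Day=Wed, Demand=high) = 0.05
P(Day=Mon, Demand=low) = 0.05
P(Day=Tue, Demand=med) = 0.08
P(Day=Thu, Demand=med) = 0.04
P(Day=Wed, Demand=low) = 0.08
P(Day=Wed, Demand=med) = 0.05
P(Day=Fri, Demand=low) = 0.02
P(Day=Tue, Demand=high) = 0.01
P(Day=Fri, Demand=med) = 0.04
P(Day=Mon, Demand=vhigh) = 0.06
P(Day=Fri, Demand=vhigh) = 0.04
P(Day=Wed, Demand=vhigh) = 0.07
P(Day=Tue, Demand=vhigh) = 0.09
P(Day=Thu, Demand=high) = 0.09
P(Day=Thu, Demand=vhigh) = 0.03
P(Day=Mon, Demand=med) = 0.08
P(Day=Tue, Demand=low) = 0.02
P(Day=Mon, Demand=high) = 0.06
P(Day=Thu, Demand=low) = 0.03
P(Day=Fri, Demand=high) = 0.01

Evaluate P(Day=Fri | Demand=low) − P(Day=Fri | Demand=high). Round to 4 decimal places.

P(Demand=low) = 0.05 + 0.02 + 0.08 + 0.03 + 0.02 = 0.20; P(Day=Fri | Demand=low) = 0.02/0.20 = 0.10000.
P(Demand=high) = 0.06 + 0.01 + 0.05 + 0.09 + 0.01 = 0.22; P(Day=Fri | Demand=high) = 0.01/0.22 = 0.04545.
Difference = 0.0545.

0.0545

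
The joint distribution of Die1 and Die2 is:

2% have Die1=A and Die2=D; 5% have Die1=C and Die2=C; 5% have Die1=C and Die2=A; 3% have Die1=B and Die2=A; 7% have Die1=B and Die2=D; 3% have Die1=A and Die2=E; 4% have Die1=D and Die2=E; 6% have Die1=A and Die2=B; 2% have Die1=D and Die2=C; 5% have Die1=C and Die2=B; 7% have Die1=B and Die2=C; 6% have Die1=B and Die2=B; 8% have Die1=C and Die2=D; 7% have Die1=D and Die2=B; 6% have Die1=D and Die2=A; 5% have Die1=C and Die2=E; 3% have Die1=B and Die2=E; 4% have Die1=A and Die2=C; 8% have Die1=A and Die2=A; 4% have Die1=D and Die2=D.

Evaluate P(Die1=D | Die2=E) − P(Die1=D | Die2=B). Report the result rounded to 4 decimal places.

P(Die2=E) = 0.03 + 0.03 + 0.05 + 0.04 = 0.15; P(Die1=D | Die2=E) = 0.04/0.15 = 0.26667.
P(Die2=B) = 0.06 + 0.06 + 0.05 + 0.07 = 0.24; P(Die1=D | Die2=B) = 0.07/0.24 = 0.29167.
Difference = -0.0250.

-0.0250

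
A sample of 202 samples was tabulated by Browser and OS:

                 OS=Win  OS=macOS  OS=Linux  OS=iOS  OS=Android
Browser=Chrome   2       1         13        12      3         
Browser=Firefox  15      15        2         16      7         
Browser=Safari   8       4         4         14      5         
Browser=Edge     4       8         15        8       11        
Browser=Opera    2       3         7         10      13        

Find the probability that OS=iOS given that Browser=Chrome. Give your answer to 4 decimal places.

0.3871

Total with Browser=Chrome: 2 + 1 + 13 + 12 + 3 = 31.
P(OS=iOS | Browser=Chrome) = 12/31 = 0.3871.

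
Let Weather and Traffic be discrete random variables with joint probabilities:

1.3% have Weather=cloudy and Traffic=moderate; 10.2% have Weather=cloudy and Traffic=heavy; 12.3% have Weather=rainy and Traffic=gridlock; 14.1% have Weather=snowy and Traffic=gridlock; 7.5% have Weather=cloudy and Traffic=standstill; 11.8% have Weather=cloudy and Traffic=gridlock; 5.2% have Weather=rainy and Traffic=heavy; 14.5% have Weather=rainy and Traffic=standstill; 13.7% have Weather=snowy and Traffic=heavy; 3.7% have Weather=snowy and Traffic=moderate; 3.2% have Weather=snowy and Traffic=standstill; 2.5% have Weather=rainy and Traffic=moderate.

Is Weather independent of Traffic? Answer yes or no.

no

P(Weather=rainy) = 0.345 and P(Traffic=standstill) = 0.252, so their product is 0.08694, but P(Weather=rainy, Traffic=standstill) = 0.145. Since these differ, Weather and Traffic are not independent.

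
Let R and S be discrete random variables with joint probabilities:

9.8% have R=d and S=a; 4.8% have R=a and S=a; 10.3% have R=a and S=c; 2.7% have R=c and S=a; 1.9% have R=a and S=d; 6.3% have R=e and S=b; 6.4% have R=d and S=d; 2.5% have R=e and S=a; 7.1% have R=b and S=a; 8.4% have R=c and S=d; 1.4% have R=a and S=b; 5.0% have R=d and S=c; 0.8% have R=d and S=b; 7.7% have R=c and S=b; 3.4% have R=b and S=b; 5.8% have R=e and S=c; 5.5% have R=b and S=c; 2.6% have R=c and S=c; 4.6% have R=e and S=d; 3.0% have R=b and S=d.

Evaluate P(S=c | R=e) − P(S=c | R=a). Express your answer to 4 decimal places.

P(R=e) = 0.025 + 0.063 + 0.058 + 0.046 = 0.192; P(S=c | R=e) = 0.058/0.192 = 0.30208.
P(R=a) = 0.048 + 0.014 + 0.103 + 0.019 = 0.184; P(S=c | R=a) = 0.103/0.184 = 0.55978.
Difference = -0.2577.

-0.2577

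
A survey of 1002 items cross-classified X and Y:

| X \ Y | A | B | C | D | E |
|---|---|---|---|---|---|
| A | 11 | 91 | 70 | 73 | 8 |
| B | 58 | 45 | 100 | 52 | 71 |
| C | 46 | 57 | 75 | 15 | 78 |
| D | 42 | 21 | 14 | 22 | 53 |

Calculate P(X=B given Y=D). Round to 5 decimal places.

0.32099

Total with Y=D: 73 + 52 + 15 + 22 = 162.
P(X=B | Y=D) = 52/162 = 0.32099.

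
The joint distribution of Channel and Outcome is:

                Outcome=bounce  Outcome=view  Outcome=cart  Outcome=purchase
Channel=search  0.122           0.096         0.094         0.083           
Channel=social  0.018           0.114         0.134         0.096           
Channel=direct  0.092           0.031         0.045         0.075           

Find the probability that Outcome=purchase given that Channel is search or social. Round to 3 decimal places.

P(Channel=search) = 0.122 + 0.096 + 0.094 + 0.083 = 0.395.
P(Channel=social) = 0.018 + 0.114 + 0.134 + 0.096 = 0.362.
P(Channel ∈ {search, social}) = 0.395 + 0.362 = 0.757; P(Outcome=purchase, Channel ∈ {search, social}) = 0.083 + 0.096 = 0.179.
P(Outcome=purchase | Channel ∈ {search, social}) = 0.179/0.757 = 0.236.

0.236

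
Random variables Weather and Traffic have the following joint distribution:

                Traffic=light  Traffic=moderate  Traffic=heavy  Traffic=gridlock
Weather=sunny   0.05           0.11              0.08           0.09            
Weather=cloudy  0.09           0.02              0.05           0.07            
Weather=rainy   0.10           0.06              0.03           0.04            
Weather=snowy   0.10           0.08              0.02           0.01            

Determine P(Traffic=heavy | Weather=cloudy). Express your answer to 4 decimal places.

0.2174

P(Weather=cloudy) = 0.09 + 0.02 + 0.05 + 0.07 = 0.23.
P(Traffic=heavy | Weather=cloudy) = 0.05/0.23 = 0.2174.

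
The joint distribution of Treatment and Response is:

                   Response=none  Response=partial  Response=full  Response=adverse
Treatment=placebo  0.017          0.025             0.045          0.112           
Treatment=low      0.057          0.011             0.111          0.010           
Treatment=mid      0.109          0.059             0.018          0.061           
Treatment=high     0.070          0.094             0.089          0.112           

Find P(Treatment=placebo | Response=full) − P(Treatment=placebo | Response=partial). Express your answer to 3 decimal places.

P(Response=full) = 0.045 + 0.111 + 0.018 + 0.089 = 0.263; P(Treatment=placebo | Response=full) = 0.045/0.263 = 0.1711.
P(Response=partial) = 0.025 + 0.011 + 0.059 + 0.094 = 0.189; P(Treatment=placebo | Response=partial) = 0.025/0.189 = 0.1323.
Difference = 0.039.

0.039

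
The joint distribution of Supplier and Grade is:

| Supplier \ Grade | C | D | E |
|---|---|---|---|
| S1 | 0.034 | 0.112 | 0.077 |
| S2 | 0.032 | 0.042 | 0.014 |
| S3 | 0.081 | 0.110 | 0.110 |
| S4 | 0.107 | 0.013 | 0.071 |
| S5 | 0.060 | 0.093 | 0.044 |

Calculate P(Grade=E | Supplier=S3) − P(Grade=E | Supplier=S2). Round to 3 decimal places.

0.206

P(Supplier=S3) = 0.081 + 0.110 + 0.110 = 0.301; P(Grade=E | Supplier=S3) = 0.110/0.301 = 0.3654.
P(Supplier=S2) = 0.032 + 0.042 + 0.014 = 0.088; P(Grade=E | Supplier=S2) = 0.014/0.088 = 0.1591.
Difference = 0.206.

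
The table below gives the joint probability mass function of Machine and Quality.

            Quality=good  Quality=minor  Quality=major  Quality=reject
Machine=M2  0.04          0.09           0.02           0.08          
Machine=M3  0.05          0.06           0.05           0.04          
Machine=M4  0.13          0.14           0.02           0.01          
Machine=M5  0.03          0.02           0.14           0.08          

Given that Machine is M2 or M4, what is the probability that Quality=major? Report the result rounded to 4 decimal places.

0.0755

P(Machine=M2) = 0.04 + 0.09 + 0.02 + 0.08 = 0.23.
P(Machine=M4) = 0.13 + 0.14 + 0.02 + 0.01 = 0.30.
P(Machine ∈ {M2, M4}) = 0.23 + 0.30 = 0.53; P(Quality=major, Machine ∈ {M2, M4}) = 0.02 + 0.02 = 0.04.
P(Quality=major | Machine ∈ {M2, M4}) = 0.04/0.53 = 0.0755.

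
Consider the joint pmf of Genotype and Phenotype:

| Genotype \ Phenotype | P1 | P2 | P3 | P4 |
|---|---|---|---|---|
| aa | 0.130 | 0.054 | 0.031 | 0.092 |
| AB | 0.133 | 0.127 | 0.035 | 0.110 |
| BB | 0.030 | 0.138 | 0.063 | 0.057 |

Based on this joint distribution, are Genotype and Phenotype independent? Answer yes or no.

P(Genotype=BB) = 0.288 and P(Phenotype=P1) = 0.293, so their product is 0.08438, but P(Genotype=BB, Phenotype=P1) = 0.030. Since these differ, Genotype and Phenotype are not independent.

no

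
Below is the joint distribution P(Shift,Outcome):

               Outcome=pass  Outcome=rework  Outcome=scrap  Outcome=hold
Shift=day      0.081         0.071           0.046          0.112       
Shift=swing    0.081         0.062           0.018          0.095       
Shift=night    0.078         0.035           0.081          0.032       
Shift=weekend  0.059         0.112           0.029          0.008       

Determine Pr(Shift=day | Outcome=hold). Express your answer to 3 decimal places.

P(Outcome=hold) = 0.112 + 0.095 + 0.032 + 0.008 = 0.247.
P(Shift=day | Outcome=hold) = 0.112/0.247 = 0.453.

0.453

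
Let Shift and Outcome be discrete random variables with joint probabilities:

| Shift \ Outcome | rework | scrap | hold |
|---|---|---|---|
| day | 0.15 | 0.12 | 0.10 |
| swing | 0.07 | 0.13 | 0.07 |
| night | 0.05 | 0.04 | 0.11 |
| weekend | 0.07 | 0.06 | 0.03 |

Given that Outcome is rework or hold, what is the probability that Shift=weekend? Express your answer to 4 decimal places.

P(Outcome=rework) = 0.15 + 0.07 + 0.05 + 0.07 = 0.34.
P(Outcome=hold) = 0.10 + 0.07 + 0.11 + 0.03 = 0.31.
P(Outcome ∈ {rework, hold}) = 0.34 + 0.31 = 0.65; P(Shift=weekend, Outcome ∈ {rework, hold}) = 0.07 + 0.03 = 0.10.
P(Shift=weekend | Outcome ∈ {rework, hold}) = 0.10/0.65 = 0.1538.

0.1538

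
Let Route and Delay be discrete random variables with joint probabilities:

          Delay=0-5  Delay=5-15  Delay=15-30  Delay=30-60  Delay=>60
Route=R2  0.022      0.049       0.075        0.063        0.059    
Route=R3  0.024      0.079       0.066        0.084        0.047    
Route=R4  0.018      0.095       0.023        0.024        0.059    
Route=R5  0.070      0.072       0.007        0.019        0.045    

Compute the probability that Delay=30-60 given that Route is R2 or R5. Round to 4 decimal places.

P(Route=R2) = 0.022 + 0.049 + 0.075 + 0.063 + 0.059 = 0.268.
P(Route=R5) = 0.070 + 0.072 + 0.007 + 0.019 + 0.045 = 0.213.
P(Route ∈ {R2, R5}) = 0.268 + 0.213 = 0.481; P(Delay=30-60, Route ∈ {R2, R5}) = 0.063 + 0.019 = 0.082.
P(Delay=30-60 | Route ∈ {R2, R5}) = 0.082/0.481 = 0.1705.

0.1705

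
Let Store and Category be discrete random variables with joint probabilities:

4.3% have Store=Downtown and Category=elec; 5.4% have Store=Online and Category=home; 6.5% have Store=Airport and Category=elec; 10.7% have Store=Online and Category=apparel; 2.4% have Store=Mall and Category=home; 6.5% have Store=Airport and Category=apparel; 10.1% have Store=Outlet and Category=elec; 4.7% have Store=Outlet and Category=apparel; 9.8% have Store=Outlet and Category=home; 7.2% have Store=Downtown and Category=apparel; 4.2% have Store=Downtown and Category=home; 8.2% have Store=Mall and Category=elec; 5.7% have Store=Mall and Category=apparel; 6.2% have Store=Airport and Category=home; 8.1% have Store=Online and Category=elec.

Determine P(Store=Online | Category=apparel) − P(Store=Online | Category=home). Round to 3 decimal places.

P(Category=apparel) = 0.072 + 0.057 + 0.065 + 0.047 + 0.107 = 0.348; P(Store=Online | Category=apparel) = 0.107/0.348 = 0.3075.
P(Category=home) = 0.042 + 0.024 + 0.062 + 0.098 + 0.054 = 0.280; P(Store=Online | Category=home) = 0.054/0.280 = 0.1929.
Difference = 0.115.

0.115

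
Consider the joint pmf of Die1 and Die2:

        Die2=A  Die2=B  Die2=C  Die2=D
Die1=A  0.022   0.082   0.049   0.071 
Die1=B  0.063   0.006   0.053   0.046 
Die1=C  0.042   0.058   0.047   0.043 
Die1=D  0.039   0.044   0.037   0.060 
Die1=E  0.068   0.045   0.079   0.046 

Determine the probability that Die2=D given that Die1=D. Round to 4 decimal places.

0.3333

P(Die1=D) = 0.039 + 0.044 + 0.037 + 0.060 = 0.180.
P(Die2=D | Die1=D) = 0.060/0.180 = 0.3333.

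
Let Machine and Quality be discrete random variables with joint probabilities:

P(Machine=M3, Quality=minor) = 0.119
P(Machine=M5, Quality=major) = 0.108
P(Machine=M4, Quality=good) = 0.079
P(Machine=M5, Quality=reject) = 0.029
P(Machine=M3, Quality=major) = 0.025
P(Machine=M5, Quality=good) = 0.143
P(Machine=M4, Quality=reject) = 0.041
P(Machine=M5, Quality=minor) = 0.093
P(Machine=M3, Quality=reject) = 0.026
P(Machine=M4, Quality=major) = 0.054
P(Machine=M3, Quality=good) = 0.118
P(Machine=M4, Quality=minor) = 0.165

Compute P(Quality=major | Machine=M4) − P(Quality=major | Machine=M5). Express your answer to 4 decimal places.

-0.1303

P(Machine=M4) = 0.079 + 0.165 + 0.054 + 0.041 = 0.339; P(Quality=major | Machine=M4) = 0.054/0.339 = 0.15929.
P(Machine=M5) = 0.143 + 0.093 + 0.108 + 0.029 = 0.373; P(Quality=major | Machine=M5) = 0.108/0.373 = 0.28954.
Difference = -0.1303.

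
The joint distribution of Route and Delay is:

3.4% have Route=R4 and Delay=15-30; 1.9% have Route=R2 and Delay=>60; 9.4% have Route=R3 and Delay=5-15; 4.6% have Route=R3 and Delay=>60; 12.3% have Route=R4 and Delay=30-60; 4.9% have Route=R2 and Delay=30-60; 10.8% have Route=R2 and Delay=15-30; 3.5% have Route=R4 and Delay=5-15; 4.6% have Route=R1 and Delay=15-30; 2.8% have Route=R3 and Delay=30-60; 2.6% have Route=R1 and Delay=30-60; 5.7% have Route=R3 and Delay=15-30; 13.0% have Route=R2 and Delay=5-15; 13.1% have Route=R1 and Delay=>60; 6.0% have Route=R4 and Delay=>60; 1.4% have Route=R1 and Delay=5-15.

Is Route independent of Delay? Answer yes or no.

no

P(Route=R1) = 0.217 and P(Delay=>60) = 0.256, so their product is 0.05555, but P(Route=R1, Delay=>60) = 0.131. Since these differ, Route and Delay are not independent.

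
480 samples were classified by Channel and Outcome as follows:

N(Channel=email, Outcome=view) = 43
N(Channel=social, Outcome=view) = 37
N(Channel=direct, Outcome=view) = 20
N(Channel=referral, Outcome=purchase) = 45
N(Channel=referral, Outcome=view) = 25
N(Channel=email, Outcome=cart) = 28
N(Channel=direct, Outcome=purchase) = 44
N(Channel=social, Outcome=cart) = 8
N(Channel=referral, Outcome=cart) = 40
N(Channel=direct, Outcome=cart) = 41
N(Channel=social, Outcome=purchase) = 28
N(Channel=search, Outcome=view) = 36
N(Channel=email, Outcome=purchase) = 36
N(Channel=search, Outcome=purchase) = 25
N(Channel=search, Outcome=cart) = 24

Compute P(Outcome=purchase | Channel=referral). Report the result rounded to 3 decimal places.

Total with Channel=referral: 25 + 40 + 45 = 110.
P(Outcome=purchase | Channel=referral) = 45/110 = 0.409.

0.409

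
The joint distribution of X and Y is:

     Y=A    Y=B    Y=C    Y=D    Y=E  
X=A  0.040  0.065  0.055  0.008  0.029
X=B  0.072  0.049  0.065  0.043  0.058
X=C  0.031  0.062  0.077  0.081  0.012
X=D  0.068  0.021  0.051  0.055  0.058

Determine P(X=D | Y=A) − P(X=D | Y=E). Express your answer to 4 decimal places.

-0.0472

P(Y=A) = 0.040 + 0.072 + 0.031 + 0.068 = 0.211; P(X=D | Y=A) = 0.068/0.211 = 0.32227.
P(Y=E) = 0.029 + 0.058 + 0.012 + 0.058 = 0.157; P(X=D | Y=E) = 0.058/0.157 = 0.36943.
Difference = -0.0472.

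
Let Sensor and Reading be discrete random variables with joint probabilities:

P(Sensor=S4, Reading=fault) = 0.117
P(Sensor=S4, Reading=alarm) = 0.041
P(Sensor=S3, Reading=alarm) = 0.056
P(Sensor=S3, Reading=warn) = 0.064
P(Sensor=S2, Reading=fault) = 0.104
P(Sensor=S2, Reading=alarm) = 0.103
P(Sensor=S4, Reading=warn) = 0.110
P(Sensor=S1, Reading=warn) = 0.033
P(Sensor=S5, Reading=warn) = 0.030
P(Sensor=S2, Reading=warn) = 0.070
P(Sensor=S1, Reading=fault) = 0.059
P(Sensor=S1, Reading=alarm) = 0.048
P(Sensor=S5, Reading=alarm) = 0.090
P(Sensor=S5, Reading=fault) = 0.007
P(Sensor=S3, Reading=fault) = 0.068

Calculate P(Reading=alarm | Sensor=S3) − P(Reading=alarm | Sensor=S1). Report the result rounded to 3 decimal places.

-0.045

P(Sensor=S3) = 0.064 + 0.056 + 0.068 = 0.188; P(Reading=alarm | Sensor=S3) = 0.056/0.188 = 0.2979.
P(Sensor=S1) = 0.033 + 0.048 + 0.059 = 0.140; P(Reading=alarm | Sensor=S1) = 0.048/0.140 = 0.3429.
Difference = -0.045.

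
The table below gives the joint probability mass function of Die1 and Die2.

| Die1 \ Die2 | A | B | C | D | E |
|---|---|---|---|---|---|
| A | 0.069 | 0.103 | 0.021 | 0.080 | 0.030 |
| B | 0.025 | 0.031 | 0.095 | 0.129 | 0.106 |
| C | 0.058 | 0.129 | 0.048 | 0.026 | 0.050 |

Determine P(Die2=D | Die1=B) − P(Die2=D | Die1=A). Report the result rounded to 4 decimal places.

P(Die1=B) = 0.025 + 0.031 + 0.095 + 0.129 + 0.106 = 0.386; P(Die2=D | Die1=B) = 0.129/0.386 = 0.33420.
P(Die1=A) = 0.069 + 0.103 + 0.021 + 0.080 + 0.030 = 0.303; P(Die2=D | Die1=A) = 0.080/0.303 = 0.26403.
Difference = 0.0702.

0.0702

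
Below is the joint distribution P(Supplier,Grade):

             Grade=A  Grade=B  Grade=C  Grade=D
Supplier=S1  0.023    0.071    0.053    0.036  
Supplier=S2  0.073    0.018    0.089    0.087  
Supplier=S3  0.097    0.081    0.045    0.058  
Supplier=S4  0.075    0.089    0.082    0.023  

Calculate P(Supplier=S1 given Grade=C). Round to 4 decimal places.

0.1970

P(Grade=C) = 0.053 + 0.089 + 0.045 + 0.082 = 0.269.
P(Supplier=S1 | Grade=C) = 0.053/0.269 = 0.1970.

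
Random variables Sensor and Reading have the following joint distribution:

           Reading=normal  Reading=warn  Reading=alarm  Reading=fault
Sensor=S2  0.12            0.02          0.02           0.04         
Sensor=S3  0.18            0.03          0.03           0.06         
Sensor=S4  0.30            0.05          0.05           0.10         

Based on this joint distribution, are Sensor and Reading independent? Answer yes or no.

yes

Every cell satisfies P(Sensor,Reading) = P(Sensor)·P(Reading). For instance P(Sensor=S2) = 0.20, P(Reading=alarm) = 0.10, and 0.20×0.10 = 0.02 matches the joint entry. So Sensor and Reading are independent.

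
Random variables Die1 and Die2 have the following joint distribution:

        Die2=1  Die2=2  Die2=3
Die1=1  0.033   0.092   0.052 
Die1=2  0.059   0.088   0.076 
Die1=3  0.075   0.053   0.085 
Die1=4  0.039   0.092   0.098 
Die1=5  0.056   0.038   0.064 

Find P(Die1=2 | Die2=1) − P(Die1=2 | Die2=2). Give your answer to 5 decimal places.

-0.01723

P(Die2=1) = 0.033 + 0.059 + 0.075 + 0.039 + 0.056 = 0.262; P(Die1=2 | Die2=1) = 0.059/0.262 = 0.225191.
P(Die2=2) = 0.092 + 0.088 + 0.053 + 0.092 + 0.038 = 0.363; P(Die1=2 | Die2=2) = 0.088/0.363 = 0.242424.
Difference = -0.01723.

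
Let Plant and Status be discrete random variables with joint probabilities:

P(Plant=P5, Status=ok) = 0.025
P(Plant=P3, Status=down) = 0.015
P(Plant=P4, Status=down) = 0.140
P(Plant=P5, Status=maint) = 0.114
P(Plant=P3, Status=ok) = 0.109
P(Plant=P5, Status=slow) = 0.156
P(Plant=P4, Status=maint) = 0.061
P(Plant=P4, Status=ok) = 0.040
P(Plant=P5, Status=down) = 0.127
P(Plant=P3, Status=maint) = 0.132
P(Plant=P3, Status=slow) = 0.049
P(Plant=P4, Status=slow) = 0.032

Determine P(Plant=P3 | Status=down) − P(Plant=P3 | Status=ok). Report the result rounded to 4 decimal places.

-0.5732

P(Status=down) = 0.015 + 0.140 + 0.127 = 0.282; P(Plant=P3 | Status=down) = 0.015/0.282 = 0.05319.
P(Status=ok) = 0.109 + 0.040 + 0.025 = 0.174; P(Plant=P3 | Status=ok) = 0.109/0.174 = 0.62644.
Difference = -0.5732.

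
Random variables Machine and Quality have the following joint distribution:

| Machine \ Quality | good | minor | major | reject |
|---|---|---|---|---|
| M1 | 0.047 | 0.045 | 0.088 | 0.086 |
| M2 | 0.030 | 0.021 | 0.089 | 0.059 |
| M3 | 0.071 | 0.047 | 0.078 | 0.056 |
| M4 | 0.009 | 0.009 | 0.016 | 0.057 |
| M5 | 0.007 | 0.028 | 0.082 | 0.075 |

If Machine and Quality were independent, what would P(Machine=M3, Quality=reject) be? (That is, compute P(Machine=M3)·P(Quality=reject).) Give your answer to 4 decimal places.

P(Machine=M3) = 0.071 + 0.047 + 0.078 + 0.056 = 0.252.
P(Quality=reject) = 0.086 + 0.059 + 0.056 + 0.057 + 0.075 = 0.333.
Product: 0.252 × 0.333 = 0.0839.

0.0839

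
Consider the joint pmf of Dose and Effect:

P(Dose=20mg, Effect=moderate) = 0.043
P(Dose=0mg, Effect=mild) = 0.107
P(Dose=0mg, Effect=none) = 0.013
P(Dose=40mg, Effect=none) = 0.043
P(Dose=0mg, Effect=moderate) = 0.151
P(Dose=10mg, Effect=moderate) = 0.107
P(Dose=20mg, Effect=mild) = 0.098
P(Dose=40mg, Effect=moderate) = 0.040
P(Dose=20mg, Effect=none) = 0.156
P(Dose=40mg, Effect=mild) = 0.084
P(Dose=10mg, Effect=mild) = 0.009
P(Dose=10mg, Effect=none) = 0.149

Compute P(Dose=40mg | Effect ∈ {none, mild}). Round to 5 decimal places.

0.19272

P(Effect=none) = 0.013 + 0.149 + 0.156 + 0.043 = 0.361.
P(Effect=mild) = 0.107 + 0.009 + 0.098 + 0.084 = 0.298.
P(Effect ∈ {none, mild}) = 0.361 + 0.298 = 0.659; P(Dose=40mg, Effect ∈ {none, mild}) = 0.043 + 0.084 = 0.127.
P(Dose=40mg | Effect ∈ {none, mild}) = 0.127/0.659 = 0.19272.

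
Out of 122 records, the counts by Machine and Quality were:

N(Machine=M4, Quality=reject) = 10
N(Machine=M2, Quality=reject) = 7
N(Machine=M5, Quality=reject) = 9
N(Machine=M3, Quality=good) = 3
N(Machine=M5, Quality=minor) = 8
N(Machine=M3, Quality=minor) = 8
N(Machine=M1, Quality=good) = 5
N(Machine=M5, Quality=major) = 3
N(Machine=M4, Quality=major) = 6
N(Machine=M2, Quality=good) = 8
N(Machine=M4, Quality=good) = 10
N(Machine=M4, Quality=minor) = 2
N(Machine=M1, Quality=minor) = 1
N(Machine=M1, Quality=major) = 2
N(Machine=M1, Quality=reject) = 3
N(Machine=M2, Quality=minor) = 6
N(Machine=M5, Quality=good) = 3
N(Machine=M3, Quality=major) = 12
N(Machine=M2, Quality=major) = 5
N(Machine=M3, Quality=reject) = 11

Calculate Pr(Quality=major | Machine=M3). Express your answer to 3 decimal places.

0.353

Total with Machine=M3: 3 + 8 + 12 + 11 = 34.
P(Quality=major | Machine=M3) = 12/34 = 0.353.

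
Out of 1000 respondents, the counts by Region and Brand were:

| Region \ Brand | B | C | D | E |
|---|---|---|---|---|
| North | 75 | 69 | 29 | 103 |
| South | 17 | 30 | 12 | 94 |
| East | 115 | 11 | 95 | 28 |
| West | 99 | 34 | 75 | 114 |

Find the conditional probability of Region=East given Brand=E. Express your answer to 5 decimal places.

0.08260

Total with Brand=E: 103 + 94 + 28 + 114 = 339.
P(Region=East | Brand=E) = 28/339 = 0.08260.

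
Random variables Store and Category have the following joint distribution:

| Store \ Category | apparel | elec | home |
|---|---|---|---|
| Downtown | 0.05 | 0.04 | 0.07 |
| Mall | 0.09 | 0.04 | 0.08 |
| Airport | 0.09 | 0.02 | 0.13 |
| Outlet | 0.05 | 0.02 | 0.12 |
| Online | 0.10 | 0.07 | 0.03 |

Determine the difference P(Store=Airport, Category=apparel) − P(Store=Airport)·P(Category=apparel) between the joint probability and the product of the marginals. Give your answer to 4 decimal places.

P(Store=Airport) = 0.09 + 0.02 + 0.13 = 0.24.
P(Category=apparel) = 0.05 + 0.09 + 0.09 + 0.05 + 0.10 = 0.38.
P(Store=Airport, Category=apparel) − P(Store=Airport)P(Category=apparel) = 0.09 − 0.24×0.38 = -0.0012.

-0.0012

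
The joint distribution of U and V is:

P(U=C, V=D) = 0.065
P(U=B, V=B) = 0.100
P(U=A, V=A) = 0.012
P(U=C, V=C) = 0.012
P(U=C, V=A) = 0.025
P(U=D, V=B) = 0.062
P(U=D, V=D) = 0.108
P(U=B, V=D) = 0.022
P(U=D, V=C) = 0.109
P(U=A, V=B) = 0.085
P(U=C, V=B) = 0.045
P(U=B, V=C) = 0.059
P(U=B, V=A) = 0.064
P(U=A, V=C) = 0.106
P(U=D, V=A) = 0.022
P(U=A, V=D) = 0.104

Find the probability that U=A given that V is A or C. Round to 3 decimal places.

P(V=A) = 0.012 + 0.064 + 0.025 + 0.022 = 0.123.
P(V=C) = 0.106 + 0.059 + 0.012 + 0.109 = 0.286.
P(V ∈ {A, C}) = 0.123 + 0.286 = 0.409; P(U=A, V ∈ {A, C}) = 0.012 + 0.106 = 0.118.
P(U=A | V ∈ {A, C}) = 0.118/0.409 = 0.289.

0.289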